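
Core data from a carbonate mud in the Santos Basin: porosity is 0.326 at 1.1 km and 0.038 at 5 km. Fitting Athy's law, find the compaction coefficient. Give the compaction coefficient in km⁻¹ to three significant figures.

Athy: φ(d) = φ₀ e^(−kd) ⇒ φ₁/φ₂ = e^{k(d₂−d₁)} ⇒ k = ln(φ₁/φ₂)/(d₂−d₁)
k = ln(0.326/0.038) / (5 − 1.1) = ln(8.579) / 3.9 = 2.1493 / 3.9 = 0.5511 km⁻¹

0.551 km⁻¹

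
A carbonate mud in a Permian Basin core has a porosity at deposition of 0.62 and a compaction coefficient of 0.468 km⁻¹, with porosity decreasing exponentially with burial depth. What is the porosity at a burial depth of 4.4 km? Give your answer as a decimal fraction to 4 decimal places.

φ = φ₀·exp(−k·d) = 0.62 × exp(−0.468 × 4.4) = 0.62 × exp(−2.059)
  = 0.62 × 0.1276 = 0.0791

0.0791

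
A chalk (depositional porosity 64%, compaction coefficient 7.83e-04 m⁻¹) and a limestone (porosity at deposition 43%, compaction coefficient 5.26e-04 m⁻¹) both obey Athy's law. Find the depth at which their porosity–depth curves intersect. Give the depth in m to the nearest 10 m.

1550 m

Working in km (1 km = 1000 m; k in km⁻¹ = k in m⁻¹ × 1000):
Set n₀ₐ e^(−kₐz) = n₀ᵦ e^(−kᵦz) ⇒ ln(n₀ₐ/n₀ᵦ) = (kₐ − kᵦ)·z
z = ln(0.64/0.43) / (0.783 − 0.526) = 0.3977 / 0.257 = 1.547 km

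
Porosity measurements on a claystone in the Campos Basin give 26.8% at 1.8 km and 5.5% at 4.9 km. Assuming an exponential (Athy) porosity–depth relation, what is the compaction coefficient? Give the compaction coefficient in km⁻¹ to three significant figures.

Athy: n(d) = n₀ e^(−kd) ⇒ n₁/n₂ = e^{k(d₂−d₁)} ⇒ k = ln(n₁/n₂)/(d₂−d₁)
k = ln(0.268/0.055) / (4.9 − 1.8) = ln(4.873) / 3.1 = 1.5837 / 3.1 = 0.5109 km⁻¹

0.511 km⁻¹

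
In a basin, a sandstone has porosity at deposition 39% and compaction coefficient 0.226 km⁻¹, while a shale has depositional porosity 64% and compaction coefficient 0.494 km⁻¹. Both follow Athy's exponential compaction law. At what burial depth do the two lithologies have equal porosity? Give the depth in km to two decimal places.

Set φ₀ₐ e^(−βₐd) = φ₀ᵦ e^(−βᵦd) ⇒ ln(φ₀ₐ/φ₀ᵦ) = (βₐ − βᵦ)·d
d = ln(0.39/0.64) / (0.226 − 0.494) = -0.4953 / -0.268 = 1.848 km

1.85 km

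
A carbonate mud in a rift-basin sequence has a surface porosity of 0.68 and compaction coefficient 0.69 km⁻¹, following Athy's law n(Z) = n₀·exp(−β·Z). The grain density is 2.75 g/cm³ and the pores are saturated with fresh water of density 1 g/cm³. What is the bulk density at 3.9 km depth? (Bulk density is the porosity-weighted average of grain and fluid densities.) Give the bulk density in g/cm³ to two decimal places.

2.67 g/cm³

Porosity at depth: n = 0.68·exp(−0.69×3.9) = 0.68×0.0678 = 0.0461
Bulk density: ρ_b = (1−n)ρ_g + n·ρ_f = 0.9539×2.75 + 0.0461×1
       = 2.623 + 0.046 = 2.669 g/cm³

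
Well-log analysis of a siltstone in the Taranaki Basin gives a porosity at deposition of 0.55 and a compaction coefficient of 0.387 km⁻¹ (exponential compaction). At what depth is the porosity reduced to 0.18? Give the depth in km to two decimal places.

Invert Athy's law: z = ln(phi₀/phi) / c
z = ln(0.55/0.18) / 0.387 = ln(3.056) / 0.387 = 1.1170 / 0.387 = 2.886 km

2.89 km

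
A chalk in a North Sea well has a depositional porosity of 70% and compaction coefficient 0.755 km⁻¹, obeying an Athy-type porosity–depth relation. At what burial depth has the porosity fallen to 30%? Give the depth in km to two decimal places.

Invert Athy's law: Z = ln(φ₀/φ) / k
Z = ln(0.7/0.3) / 0.755 = ln(2.333) / 0.755 = 0.8473 / 0.755 = 1.122 km

1.12 km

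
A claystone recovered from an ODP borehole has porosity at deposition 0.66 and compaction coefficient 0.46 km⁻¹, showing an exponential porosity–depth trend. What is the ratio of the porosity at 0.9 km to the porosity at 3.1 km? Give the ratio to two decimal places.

2.75

φ(Z₁)/φ(Z₂) = e^(−k·Z₁)/e^(−k·Z₂) = e^{k(Z₂−Z₁)}
= exp(0.46 × 2.2) = exp(1.012) = 2.7511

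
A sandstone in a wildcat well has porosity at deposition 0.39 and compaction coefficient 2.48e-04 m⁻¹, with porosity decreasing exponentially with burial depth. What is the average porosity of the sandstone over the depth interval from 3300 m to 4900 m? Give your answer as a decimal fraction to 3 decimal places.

Working in km (1 km = 1000 m; β in km⁻¹ = β in m⁻¹ × 1000):
⟨n⟩ = (1/(z₂−z₁)) ∫ n₀ e^(−βz) dz = n₀·(e^(−β·z₁) − e^(−β·z₂)) / (β·(z₂−z₁))
e^(−0.248×3.3) = 0.4411; e^(−0.248×4.9) = 0.2967
⟨n⟩ = 0.39 × (0.4411 − 0.2967) / (0.248 × 1.6) = 0.39 × 0.3641 = 0.1420

0.142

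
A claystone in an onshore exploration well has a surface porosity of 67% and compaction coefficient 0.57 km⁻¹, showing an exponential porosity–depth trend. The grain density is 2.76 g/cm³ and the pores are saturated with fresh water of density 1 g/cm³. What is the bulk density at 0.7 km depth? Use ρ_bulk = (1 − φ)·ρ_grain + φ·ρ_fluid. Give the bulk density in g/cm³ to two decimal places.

1.97 g/cm³

Porosity at depth: φ = 0.67·exp(−0.57×0.7) = 0.67×0.6710 = 0.4496
Bulk density: ρ_b = (1−φ)ρ_g + φ·ρ_f = 0.5504×2.76 + 0.4496×1
       = 1.519 + 0.450 = 1.969 g/cm³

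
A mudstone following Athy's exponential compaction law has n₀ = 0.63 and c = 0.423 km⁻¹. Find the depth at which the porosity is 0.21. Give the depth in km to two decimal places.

2.60 km

Invert Athy's law: z = ln(n₀/n) / c
z = ln(0.63/0.21) / 0.423 = ln(3) / 0.423 = 1.0986 / 0.423 = 2.597 km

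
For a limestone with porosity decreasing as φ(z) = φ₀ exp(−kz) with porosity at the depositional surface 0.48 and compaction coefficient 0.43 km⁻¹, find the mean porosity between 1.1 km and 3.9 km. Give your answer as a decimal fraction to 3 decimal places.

0.174

⟨φ⟩ = (1/(z₂−z₁)) ∫ φ₀ e^(−kz) dz = φ₀·(e^(−k·z₁) − e^(−k·z₂)) / (k·(z₂−z₁))
e^(−0.43×1.1) = 0.6231; e^(−0.43×3.9) = 0.1869
⟨φ⟩ = 0.48 × (0.6231 − 0.1869) / (0.43 × 2.8) = 0.48 × 0.3623 = 0.1739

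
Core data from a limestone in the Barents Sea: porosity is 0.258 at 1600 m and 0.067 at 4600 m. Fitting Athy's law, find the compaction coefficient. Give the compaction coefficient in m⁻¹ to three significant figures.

Working in km (1 km = 1000 m; c in km⁻¹ = c in m⁻¹ × 1000):
Athy: n(z) = n₀ e^(−cz) ⇒ n₁/n₂ = e^{c(z₂−z₁)} ⇒ c = ln(n₁/n₂)/(z₂−z₁)
c = ln(0.258/0.067) / (4.6 − 1.6) = ln(3.851) / 3 = 1.3483 / 3 = 0.4494 km⁻¹

0.000449 m⁻¹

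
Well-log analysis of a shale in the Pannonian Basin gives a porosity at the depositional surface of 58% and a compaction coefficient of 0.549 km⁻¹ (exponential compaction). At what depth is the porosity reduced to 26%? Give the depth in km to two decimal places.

1.46 km

Invert Athy's law: z = ln(n₀/n) / β
z = ln(0.58/0.26) / 0.549 = ln(2.231) / 0.549 = 0.8023 / 0.549 = 1.461 km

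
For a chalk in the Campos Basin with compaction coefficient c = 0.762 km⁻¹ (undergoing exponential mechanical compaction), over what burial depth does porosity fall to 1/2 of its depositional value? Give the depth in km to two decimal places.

φ/φ₀ = 1/2 ⇒ exp(−c·Z) = 1/2 ⇒ Z = ln(2) / c
Z = 0.6931 / 0.762 = 0.910 km

0.91 km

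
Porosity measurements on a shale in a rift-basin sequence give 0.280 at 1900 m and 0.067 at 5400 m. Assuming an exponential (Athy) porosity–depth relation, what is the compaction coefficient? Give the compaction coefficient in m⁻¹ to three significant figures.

Working in km (1 km = 1000 m; c in km⁻¹ = c in m⁻¹ × 1000):
Athy: phi(z) = phi₀ e^(−cz) ⇒ phi₁/phi₂ = e^{c(z₂−z₁)} ⇒ c = ln(phi₁/phi₂)/(z₂−z₁)
c = ln(0.28/0.067) / (5.4 − 1.9) = ln(4.179) / 3.5 = 1.4301 / 3.5 = 0.4086 km⁻¹

0.000409 m⁻¹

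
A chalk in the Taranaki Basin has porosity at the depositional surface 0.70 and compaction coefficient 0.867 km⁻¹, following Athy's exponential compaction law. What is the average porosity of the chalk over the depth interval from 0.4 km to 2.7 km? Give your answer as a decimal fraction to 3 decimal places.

0.214

⟨phi⟩ = (1/(z₂−z₁)) ∫ phi₀ e^(−cz) dz = phi₀·(e^(−c·z₁) − e^(−c·z₂)) / (c·(z₂−z₁))
e^(−0.867×0.4) = 0.7069; e^(−0.867×2.7) = 0.0962
⟨phi⟩ = 0.7 × (0.7069 − 0.0962) / (0.867 × 2.3) = 0.7 × 0.3063 = 0.2144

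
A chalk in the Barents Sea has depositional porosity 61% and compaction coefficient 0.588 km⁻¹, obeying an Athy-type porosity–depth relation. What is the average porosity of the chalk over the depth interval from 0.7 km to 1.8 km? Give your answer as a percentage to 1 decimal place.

⟨phi⟩ = (1/(Z₂−Z₁)) ∫ phi₀ e^(−βZ) dZ = phi₀·(e^(−β·Z₁) − e^(−β·Z₂)) / (β·(Z₂−Z₁))
e^(−0.588×0.7) = 0.6626; e^(−0.588×1.8) = 0.3470
⟨phi⟩ = 0.61 × (0.6626 − 0.3470) / (0.588 × 1.1) = 0.61 × 0.4879 = 0.2976

29.8%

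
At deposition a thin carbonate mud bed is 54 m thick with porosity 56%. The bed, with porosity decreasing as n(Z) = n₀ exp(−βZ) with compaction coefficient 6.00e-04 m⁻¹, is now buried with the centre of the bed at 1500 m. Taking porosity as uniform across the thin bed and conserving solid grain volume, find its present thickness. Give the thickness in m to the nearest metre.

Working in km (1 km = 1000 m; β in km⁻¹ = β in m⁻¹ × 1000):
Porosity at 1.5 km: n = 0.56·exp(−0.6×1.5) = 0.2277
Solid-volume conservation: h(1−n) = h₀(1−n₀) ⇒ h = h₀·(1−n₀)/(1−n)
h = 0.054 × (1 − 0.56)/(1 − 0.2277) = 0.054 × 0.5697 = 0.0308 km

31 m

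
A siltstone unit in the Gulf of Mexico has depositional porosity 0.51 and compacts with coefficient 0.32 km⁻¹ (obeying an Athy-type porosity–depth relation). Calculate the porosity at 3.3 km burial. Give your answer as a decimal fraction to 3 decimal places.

0.177

φ = φ₀·exp(−c·z) = 0.51 × exp(−0.32 × 3.3) = 0.51 × exp(−1.056)
  = 0.51 × 0.3478 = 0.1774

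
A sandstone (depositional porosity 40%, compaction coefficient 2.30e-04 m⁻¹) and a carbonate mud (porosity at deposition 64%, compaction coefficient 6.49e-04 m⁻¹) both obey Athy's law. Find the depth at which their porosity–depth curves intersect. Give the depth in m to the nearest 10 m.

1120 m

Working in km (1 km = 1000 m; c in km⁻¹ = c in m⁻¹ × 1000):
Set phi₀ₐ e^(−cₐz) = phi₀ᵦ e^(−cᵦz) ⇒ ln(phi₀ₐ/phi₀ᵦ) = (cₐ − cᵦ)·z
z = ln(0.4/0.64) / (0.23 − 0.649) = -0.4700 / -0.419 = 1.122 km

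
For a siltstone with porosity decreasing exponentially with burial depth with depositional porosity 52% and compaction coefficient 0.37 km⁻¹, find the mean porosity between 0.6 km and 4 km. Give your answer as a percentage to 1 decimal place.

⟨φ⟩ = (1/(Z₂−Z₁)) ∫ φ₀ e^(−βZ) dZ = φ₀·(e^(−β·Z₁) − e^(−β·Z₂)) / (β·(Z₂−Z₁))
e^(−0.37×0.6) = 0.8009; e^(−0.37×4) = 0.2276
⟨φ⟩ = 0.52 × (0.8009 − 0.2276) / (0.37 × 3.4) = 0.52 × 0.4557 = 0.2370

23.7%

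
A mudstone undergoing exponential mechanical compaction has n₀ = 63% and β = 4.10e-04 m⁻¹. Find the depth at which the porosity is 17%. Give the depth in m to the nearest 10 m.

3190 m

Working in km (1 km = 1000 m; β in km⁻¹ = β in m⁻¹ × 1000):
Invert Athy's law: d = ln(n₀/n) / β
d = ln(0.63/0.17) / 0.41 = ln(3.706) / 0.41 = 1.3099 / 0.41 = 3.195 km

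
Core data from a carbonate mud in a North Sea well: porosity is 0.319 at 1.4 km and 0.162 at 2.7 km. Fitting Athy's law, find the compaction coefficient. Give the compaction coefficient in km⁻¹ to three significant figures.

Athy: φ(Z) = φ₀ e^(−cZ) ⇒ φ₁/φ₂ = e^{c(Z₂−Z₁)} ⇒ c = ln(φ₁/φ₂)/(Z₂−Z₁)
c = ln(0.319/0.162) / (2.7 − 1.4) = ln(1.969) / 1.3 = 0.6776 / 1.3 = 0.5212 km⁻¹

0.521 km⁻¹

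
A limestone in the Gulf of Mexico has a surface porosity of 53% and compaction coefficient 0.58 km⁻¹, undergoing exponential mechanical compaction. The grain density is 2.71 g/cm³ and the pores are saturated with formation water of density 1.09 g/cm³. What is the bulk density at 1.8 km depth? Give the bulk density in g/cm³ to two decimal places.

Porosity at depth: phi = 0.53·exp(−0.58×1.8) = 0.53×0.3520 = 0.1866
Bulk density: ρ_b = (1−phi)ρ_g + phi·ρ_f = 0.8134×2.71 + 0.1866×1.09
       = 2.204 + 0.203 = 2.408 g/cm³

2.41 g/cm³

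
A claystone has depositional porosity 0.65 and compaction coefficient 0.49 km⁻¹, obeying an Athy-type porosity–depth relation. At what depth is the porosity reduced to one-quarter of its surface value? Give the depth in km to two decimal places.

2.83 km

φ/φ₀ = 1/4 ⇒ exp(−β·z) = 1/4 ⇒ z = ln(4) / β
z = 1.3863 / 0.49 = 2.829 km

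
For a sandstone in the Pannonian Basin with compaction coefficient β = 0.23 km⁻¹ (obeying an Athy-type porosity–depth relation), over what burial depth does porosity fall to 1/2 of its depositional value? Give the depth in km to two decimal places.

3.01 km

phi/phi₀ = 1/2 ⇒ exp(−β·d) = 1/2 ⇒ d = ln(2) / β
d = 0.6931 / 0.23 = 3.014 km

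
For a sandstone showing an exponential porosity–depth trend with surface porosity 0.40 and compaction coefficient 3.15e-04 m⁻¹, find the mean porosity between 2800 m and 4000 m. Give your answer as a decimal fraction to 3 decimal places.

Working in km (1 km = 1000 m; k in km⁻¹ = k in m⁻¹ × 1000):
⟨φ⟩ = (1/(Z₂−Z₁)) ∫ φ₀ e^(−kZ) dZ = φ₀·(e^(−k·Z₁) − e^(−k·Z₂)) / (k·(Z₂−Z₁))
e^(−0.315×2.8) = 0.4140; e^(−0.315×4) = 0.2837
⟨φ⟩ = 0.4 × (0.4140 − 0.2837) / (0.315 × 1.2) = 0.4 × 0.3447 = 0.1379

0.138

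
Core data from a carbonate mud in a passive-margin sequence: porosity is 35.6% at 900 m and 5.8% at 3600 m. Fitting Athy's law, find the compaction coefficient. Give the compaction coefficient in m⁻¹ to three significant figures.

0.000672 m⁻¹

Working in km (1 km = 1000 m; c in km⁻¹ = c in m⁻¹ × 1000):
Athy: φ(d) = φ₀ e^(−cd) ⇒ φ₁/φ₂ = e^{c(d₂−d₁)} ⇒ c = ln(φ₁/φ₂)/(d₂−d₁)
c = ln(0.356/0.058) / (3.6 − 0.9) = ln(6.138) / 2.7 = 1.8145 / 2.7 = 0.672 km⁻¹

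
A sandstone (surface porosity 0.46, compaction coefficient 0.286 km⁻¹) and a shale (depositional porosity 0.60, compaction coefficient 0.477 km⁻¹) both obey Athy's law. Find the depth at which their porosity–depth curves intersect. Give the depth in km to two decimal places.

1.39 km

Set n₀ₐ e^(−βₐz) = n₀ᵦ e^(−βᵦz) ⇒ ln(n₀ₐ/n₀ᵦ) = (βₐ − βᵦ)·z
z = ln(0.46/0.6) / (0.286 − 0.477) = -0.2657 / -0.191 = 1.391 km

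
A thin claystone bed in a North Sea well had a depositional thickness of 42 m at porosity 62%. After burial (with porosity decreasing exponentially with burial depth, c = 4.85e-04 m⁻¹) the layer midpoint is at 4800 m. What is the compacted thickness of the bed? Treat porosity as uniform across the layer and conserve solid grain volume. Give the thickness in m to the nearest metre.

17 m

Working in km (1 km = 1000 m; c in km⁻¹ = c in m⁻¹ × 1000):
Porosity at 4.8 km: phi = 0.62·exp(−0.485×4.8) = 0.0604
Solid-volume conservation: h(1−phi) = h₀(1−phi₀) ⇒ h = h₀·(1−phi₀)/(1−phi)
h = 0.042 × (1 − 0.62)/(1 − 0.0604) = 0.042 × 0.4044 = 0.0170 km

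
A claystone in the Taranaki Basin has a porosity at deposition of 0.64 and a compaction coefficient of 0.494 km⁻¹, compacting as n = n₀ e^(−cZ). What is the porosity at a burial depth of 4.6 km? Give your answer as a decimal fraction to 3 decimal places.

n = n₀·exp(−c·Z) = 0.64 × exp(−0.494 × 4.6) = 0.64 × exp(−2.272)
  = 0.64 × 0.1031 = 0.0660

0.066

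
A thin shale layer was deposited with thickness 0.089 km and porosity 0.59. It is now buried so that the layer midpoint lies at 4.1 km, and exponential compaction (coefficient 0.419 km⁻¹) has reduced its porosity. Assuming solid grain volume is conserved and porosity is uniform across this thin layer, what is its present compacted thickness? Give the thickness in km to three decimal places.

0.041 km

Porosity at 4.1 km: φ = 0.59·exp(−0.419×4.1) = 0.1059
Solid-volume conservation: h(1−φ) = h₀(1−φ₀) ⇒ h = h₀·(1−φ₀)/(1−φ)
h = 0.089 × (1 − 0.59)/(1 − 0.1059) = 0.089 × 0.4585 = 0.0408 km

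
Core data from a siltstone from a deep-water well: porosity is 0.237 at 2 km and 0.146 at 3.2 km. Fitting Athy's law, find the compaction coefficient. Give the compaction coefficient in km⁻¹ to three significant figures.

Athy: phi(z) = phi₀ e^(−βz) ⇒ phi₁/phi₂ = e^{β(z₂−z₁)} ⇒ β = ln(phi₁/phi₂)/(z₂−z₁)
β = ln(0.237/0.146) / (3.2 − 2) = ln(1.623) / 1.2 = 0.4845 / 1.2 = 0.4037 km⁻¹

0.404 km⁻¹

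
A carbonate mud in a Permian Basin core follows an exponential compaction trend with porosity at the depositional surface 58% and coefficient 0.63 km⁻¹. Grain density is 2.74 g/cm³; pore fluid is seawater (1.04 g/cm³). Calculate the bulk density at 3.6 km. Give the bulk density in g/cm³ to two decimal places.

Porosity at depth: phi = 0.58·exp(−0.63×3.6) = 0.58×0.1035 = 0.0600
Bulk density: ρ_b = (1−phi)ρ_g + phi·ρ_f = 0.9400×2.74 + 0.0600×1.04
       = 2.575 + 0.062 = 2.638 g/cm³

2.64 g/cm³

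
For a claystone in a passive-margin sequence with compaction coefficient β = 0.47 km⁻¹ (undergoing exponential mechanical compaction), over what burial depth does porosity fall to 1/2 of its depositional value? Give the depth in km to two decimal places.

phi/phi₀ = 1/2 ⇒ exp(−β·d) = 1/2 ⇒ d = ln(2) / β
d = 0.6931 / 0.47 = 1.475 km

1.47 km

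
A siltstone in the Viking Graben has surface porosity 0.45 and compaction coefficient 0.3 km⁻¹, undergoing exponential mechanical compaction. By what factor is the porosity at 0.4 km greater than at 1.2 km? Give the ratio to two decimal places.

n(z₁)/n(z₂) = e^(−β·z₁)/e^(−β·z₂) = e^{β(z₂−z₁)}
= exp(0.3 × 0.8) = exp(0.24) = 1.2712

1.27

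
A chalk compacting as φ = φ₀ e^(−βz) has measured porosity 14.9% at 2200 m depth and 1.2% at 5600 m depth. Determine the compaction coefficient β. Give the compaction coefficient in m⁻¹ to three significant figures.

0.000741 m⁻¹

Working in km (1 km = 1000 m; β in km⁻¹ = β in m⁻¹ × 1000):
Athy: φ(z) = φ₀ e^(−βz) ⇒ φ₁/φ₂ = e^{β(z₂−z₁)} ⇒ β = ln(φ₁/φ₂)/(z₂−z₁)
β = ln(0.149/0.012) / (5.6 − 2.2) = ln(12.42) / 3.4 = 2.5190 / 3.4 = 0.7409 km⁻¹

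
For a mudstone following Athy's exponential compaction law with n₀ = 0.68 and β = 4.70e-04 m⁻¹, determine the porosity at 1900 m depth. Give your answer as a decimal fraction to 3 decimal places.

0.278

Working in km (1 km = 1000 m; β in km⁻¹ = β in m⁻¹ × 1000):
n = n₀·exp(−β·Z) = 0.68 × exp(−0.47 × 1.9) = 0.68 × exp(−0.893)
  = 0.68 × 0.4094 = 0.2784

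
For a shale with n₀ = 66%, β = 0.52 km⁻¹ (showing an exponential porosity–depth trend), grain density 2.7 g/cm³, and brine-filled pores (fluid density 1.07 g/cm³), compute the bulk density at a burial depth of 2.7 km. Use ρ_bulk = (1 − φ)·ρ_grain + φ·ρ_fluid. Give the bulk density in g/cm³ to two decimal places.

2.44 g/cm³

Porosity at depth: n = 0.66·exp(−0.52×2.7) = 0.66×0.2456 = 0.1621
Bulk density: ρ_b = (1−n)ρ_g + n·ρ_f = 0.8379×2.7 + 0.1621×1.07
       = 2.262 + 0.173 = 2.436 g/cm³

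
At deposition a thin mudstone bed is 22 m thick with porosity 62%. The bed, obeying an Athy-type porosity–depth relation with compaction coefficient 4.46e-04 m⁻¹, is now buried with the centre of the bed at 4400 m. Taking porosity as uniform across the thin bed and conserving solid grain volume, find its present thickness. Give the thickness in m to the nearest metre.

Working in km (1 km = 1000 m; k in km⁻¹ = k in m⁻¹ × 1000):
Porosity at 4.4 km: φ = 0.62·exp(−0.446×4.4) = 0.0871
Solid-volume conservation: h(1−φ) = h₀(1−φ₀) ⇒ h = h₀·(1−φ₀)/(1−φ)
h = 0.022 × (1 − 0.62)/(1 − 0.0871) = 0.022 × 0.4163 = 0.0092 km

9 m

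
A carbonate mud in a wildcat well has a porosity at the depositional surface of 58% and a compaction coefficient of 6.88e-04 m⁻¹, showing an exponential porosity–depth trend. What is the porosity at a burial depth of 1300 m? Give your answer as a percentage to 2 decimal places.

Working in km (1 km = 1000 m; k in km⁻¹ = k in m⁻¹ × 1000):
n = n₀·exp(−k·d) = 0.58 × exp(−0.688 × 1.3) = 0.58 × exp(−0.8944)
  = 0.58 × 0.4089 = 0.2371

23.71%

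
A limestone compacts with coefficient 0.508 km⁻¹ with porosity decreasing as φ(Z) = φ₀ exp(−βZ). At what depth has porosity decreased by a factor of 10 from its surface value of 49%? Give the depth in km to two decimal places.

4.53 km

φ/φ₀ = 1/10 ⇒ exp(−β·Z) = 1/10 ⇒ Z = ln(10) / β
Z = 2.3026 / 0.508 = 4.533 km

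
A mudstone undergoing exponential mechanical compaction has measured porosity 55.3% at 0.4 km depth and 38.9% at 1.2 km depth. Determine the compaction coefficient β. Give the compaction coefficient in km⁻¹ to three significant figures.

Athy: n(d) = n₀ e^(−βd) ⇒ n₁/n₂ = e^{β(d₂−d₁)} ⇒ β = ln(n₁/n₂)/(d₂−d₁)
β = ln(0.553/0.389) / (1.2 − 0.4) = ln(1.422) / 0.8 = 0.3518 / 0.8 = 0.4397 km⁻¹

0.440 km⁻¹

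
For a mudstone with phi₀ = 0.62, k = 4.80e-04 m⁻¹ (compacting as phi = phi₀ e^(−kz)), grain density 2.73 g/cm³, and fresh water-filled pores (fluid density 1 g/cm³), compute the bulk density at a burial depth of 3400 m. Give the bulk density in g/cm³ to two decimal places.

Working in km (1 km = 1000 m; k in km⁻¹ = k in m⁻¹ × 1000):
Porosity at depth: phi = 0.62·exp(−0.48×3.4) = 0.62×0.1955 = 0.1212
Bulk density: ρ_b = (1−phi)ρ_g + phi·ρ_f = 0.8788×2.73 + 0.1212×1
       = 2.399 + 0.121 = 2.520 g/cm³

2.52 g/cm³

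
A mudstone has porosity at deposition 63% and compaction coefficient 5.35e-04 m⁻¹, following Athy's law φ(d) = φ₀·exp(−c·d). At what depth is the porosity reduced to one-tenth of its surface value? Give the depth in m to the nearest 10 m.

4300 m

Working in km (1 km = 1000 m; c in km⁻¹ = c in m⁻¹ × 1000):
φ/φ₀ = 1/10 ⇒ exp(−c·d) = 1/10 ⇒ d = ln(10) / c
d = 2.3026 / 0.535 = 4.304 km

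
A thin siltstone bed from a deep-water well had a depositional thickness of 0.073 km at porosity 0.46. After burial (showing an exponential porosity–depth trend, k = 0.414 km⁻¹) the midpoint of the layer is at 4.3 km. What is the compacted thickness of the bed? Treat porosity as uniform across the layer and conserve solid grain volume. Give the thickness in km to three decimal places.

0.043 km

Porosity at 4.3 km: φ = 0.46·exp(−0.414×4.3) = 0.0776
Solid-volume conservation: h(1−φ) = h₀(1−φ₀) ⇒ h = h₀·(1−φ₀)/(1−φ)
h = 0.073 × (1 − 0.46)/(1 − 0.0776) = 0.073 × 0.5854 = 0.0427 km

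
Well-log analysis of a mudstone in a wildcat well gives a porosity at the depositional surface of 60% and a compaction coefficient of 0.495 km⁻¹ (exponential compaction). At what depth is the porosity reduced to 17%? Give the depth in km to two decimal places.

Invert Athy's law: d = ln(phi₀/phi) / β
d = ln(0.6/0.17) / 0.495 = ln(3.529) / 0.495 = 1.2611 / 0.495 = 2.548 km

2.55 km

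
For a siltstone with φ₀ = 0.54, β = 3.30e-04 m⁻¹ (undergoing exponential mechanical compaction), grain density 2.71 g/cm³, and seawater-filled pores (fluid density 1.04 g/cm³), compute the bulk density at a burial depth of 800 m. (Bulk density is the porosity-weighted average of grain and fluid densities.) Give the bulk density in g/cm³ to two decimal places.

Working in km (1 km = 1000 m; β in km⁻¹ = β in m⁻¹ × 1000):
Porosity at depth: φ = 0.54·exp(−0.33×0.8) = 0.54×0.7680 = 0.4147
Bulk density: ρ_b = (1−φ)ρ_g + φ·ρ_f = 0.5853×2.71 + 0.4147×1.04
       = 1.586 + 0.431 = 2.017 g/cm³

2.02 g/cm³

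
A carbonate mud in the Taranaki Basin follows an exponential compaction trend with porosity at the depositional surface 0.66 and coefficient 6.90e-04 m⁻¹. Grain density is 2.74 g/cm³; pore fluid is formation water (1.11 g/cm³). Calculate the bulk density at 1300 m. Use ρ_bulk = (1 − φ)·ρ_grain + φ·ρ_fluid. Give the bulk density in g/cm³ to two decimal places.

Working in km (1 km = 1000 m; β in km⁻¹ = β in m⁻¹ × 1000):
Porosity at depth: phi = 0.66·exp(−0.69×1.3) = 0.66×0.4078 = 0.2691
Bulk density: ρ_b = (1−phi)ρ_g + phi·ρ_f = 0.7309×2.74 + 0.2691×1.11
       = 2.003 + 0.299 = 2.301 g/cm³

2.30 g/cm³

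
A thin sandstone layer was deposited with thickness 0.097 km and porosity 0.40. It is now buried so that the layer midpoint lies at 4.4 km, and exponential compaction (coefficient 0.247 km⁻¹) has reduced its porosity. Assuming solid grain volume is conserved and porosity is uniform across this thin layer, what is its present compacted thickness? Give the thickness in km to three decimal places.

Porosity at 4.4 km: φ = 0.4·exp(−0.247×4.4) = 0.1349
Solid-volume conservation: h(1−φ) = h₀(1−φ₀) ⇒ h = h₀·(1−φ₀)/(1−φ)
h = 0.097 × (1 − 0.4)/(1 − 0.1349) = 0.097 × 0.6936 = 0.0673 km

0.067 km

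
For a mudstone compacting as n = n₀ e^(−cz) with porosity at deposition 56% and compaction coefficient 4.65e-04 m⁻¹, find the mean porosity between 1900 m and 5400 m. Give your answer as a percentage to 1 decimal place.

Working in km (1 km = 1000 m; c in km⁻¹ = c in m⁻¹ × 1000):
⟨n⟩ = (1/(z₂−z₁)) ∫ n₀ e^(−cz) dz = n₀·(e^(−c·z₁) − e^(−c·z₂)) / (c·(z₂−z₁))
e^(−0.465×1.9) = 0.4133; e^(−0.465×5.4) = 0.0812
⟨n⟩ = 0.56 × (0.4133 − 0.0812) / (0.465 × 3.5) = 0.56 × 0.2041 = 0.1143

11.4%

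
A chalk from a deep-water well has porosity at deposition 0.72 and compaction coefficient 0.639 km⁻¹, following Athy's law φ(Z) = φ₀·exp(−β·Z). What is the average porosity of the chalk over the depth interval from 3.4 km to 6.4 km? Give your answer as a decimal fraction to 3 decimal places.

0.036

⟨φ⟩ = (1/(Z₂−Z₁)) ∫ φ₀ e^(−βZ) dZ = φ₀·(e^(−β·Z₁) − e^(−β·Z₂)) / (β·(Z₂−Z₁))
e^(−0.639×3.4) = 0.1139; e^(−0.639×6.4) = 0.0167
⟨φ⟩ = 0.72 × (0.1139 − 0.0167) / (0.639 × 3) = 0.72 × 0.0507 = 0.0365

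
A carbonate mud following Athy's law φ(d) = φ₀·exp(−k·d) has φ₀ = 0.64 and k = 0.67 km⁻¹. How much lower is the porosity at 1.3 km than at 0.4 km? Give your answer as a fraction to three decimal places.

0.222

φ(0.4) = 0.64·e^(−0.67×0.4) = 0.4895
φ(1.3) = 0.64·e^(−0.67×1.3) = 0.2679
Δφ = 0.4895 − 0.2679 = 0.2217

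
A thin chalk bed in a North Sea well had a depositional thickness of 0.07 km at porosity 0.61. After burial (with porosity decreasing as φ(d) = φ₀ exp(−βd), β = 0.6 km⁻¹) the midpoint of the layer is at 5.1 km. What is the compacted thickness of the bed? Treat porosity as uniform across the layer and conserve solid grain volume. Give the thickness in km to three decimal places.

Porosity at 5.1 km: φ = 0.61·exp(−0.6×5.1) = 0.0286
Solid-volume conservation: h(1−φ) = h₀(1−φ₀) ⇒ h = h₀·(1−φ₀)/(1−φ)
h = 0.07 × (1 − 0.61)/(1 − 0.0286) = 0.07 × 0.4015 = 0.0281 km

0.028 km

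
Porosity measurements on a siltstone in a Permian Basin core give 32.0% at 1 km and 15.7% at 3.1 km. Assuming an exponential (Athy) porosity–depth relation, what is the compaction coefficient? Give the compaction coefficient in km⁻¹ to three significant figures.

0.339 km⁻¹

Athy: n(Z) = n₀ e^(−kZ) ⇒ n₁/n₂ = e^{k(Z₂−Z₁)} ⇒ k = ln(n₁/n₂)/(Z₂−Z₁)
k = ln(0.32/0.157) / (3.1 − 1) = ln(2.038) / 2.1 = 0.7121 / 2.1 = 0.3391 km⁻¹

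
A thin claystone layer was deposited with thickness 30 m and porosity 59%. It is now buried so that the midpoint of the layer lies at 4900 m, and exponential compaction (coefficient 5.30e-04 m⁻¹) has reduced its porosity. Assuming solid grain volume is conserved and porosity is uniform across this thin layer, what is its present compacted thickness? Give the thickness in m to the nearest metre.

Working in km (1 km = 1000 m; c in km⁻¹ = c in m⁻¹ × 1000):
Porosity at 4.9 km: φ = 0.59·exp(−0.53×4.9) = 0.0440
Solid-volume conservation: h(1−φ) = h₀(1−φ₀) ⇒ h = h₀·(1−φ₀)/(1−φ)
h = 0.03 × (1 − 0.59)/(1 − 0.0440) = 0.03 × 0.4288 = 0.0129 km

13 m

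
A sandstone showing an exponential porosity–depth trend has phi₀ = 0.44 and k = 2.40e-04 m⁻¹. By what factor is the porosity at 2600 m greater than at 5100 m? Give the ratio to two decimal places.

1.82

Working in km (1 km = 1000 m; k in km⁻¹ = k in m⁻¹ × 1000):
phi(d₁)/phi(d₂) = e^(−k·d₁)/e^(−k·d₂) = e^{k(d₂−d₁)}
= exp(0.24 × 2.5) = exp(0.6) = 1.8221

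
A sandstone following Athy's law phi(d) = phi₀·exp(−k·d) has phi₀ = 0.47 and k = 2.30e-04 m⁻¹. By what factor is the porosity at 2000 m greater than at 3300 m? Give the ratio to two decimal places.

Working in km (1 km = 1000 m; k in km⁻¹ = k in m⁻¹ × 1000):
phi(d₁)/phi(d₂) = e^(−k·d₁)/e^(−k·d₂) = e^{k(d₂−d₁)}
= exp(0.23 × 1.3) = exp(0.299) = 1.3485

1.35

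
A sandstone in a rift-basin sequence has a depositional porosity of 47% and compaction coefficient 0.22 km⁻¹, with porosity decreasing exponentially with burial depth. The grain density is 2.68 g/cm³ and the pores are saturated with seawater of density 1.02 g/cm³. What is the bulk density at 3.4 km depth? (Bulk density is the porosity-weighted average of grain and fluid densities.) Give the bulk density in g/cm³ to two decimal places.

2.31 g/cm³

Porosity at depth: φ = 0.47·exp(−0.22×3.4) = 0.47×0.4733 = 0.2225
Bulk density: ρ_b = (1−φ)ρ_g + φ·ρ_f = 0.7775×2.68 + 0.2225×1.02
       = 2.084 + 0.227 = 2.311 g/cm³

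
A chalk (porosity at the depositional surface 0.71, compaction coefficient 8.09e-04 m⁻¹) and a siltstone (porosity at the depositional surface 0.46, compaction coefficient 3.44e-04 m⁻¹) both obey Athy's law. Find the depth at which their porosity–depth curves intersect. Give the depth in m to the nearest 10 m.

Working in km (1 km = 1000 m; β in km⁻¹ = β in m⁻¹ × 1000):
Set n₀ₐ e^(−βₐZ) = n₀ᵦ e^(−βᵦZ) ⇒ ln(n₀ₐ/n₀ᵦ) = (βₐ − βᵦ)·Z
Z = ln(0.71/0.46) / (0.809 − 0.344) = 0.4340 / 0.465 = 0.933 km

930 m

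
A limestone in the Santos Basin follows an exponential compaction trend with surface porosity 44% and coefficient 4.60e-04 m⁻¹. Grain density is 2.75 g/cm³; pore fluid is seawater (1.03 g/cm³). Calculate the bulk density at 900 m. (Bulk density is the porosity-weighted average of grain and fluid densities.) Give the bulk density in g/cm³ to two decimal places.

Working in km (1 km = 1000 m; k in km⁻¹ = k in m⁻¹ × 1000):
Porosity at depth: φ = 0.44·exp(−0.46×0.9) = 0.44×0.6610 = 0.2908
Bulk density: ρ_b = (1−φ)ρ_g + φ·ρ_f = 0.7092×2.75 + 0.2908×1.03
       = 1.950 + 0.300 = 2.250 g/cm³

2.25 g/cm³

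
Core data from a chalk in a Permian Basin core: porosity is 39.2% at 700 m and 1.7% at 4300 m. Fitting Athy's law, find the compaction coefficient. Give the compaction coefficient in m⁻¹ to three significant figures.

0.000872 m⁻¹

Working in km (1 km = 1000 m; k in km⁻¹ = k in m⁻¹ × 1000):
Athy: phi(Z) = phi₀ e^(−kZ) ⇒ phi₁/phi₂ = e^{k(Z₂−Z₁)} ⇒ k = ln(phi₁/phi₂)/(Z₂−Z₁)
k = ln(0.392/0.017) / (4.3 − 0.7) = ln(23.06) / 3.6 = 3.1380 / 3.6 = 0.8717 km⁻¹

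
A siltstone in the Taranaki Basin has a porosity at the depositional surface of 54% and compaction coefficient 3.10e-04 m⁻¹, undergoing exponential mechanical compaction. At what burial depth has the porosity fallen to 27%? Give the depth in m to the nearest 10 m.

Working in km (1 km = 1000 m; β in km⁻¹ = β in m⁻¹ × 1000):
Invert Athy's law: Z = ln(n₀/n) / β
Z = ln(0.54/0.27) / 0.31 = ln(2) / 0.31 = 0.6931 / 0.31 = 2.236 km

2240 m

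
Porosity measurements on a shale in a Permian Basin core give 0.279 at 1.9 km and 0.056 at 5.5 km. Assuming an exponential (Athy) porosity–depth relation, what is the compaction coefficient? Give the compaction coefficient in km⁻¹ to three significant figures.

0.446 km⁻¹

Athy: φ(z) = φ₀ e^(−βz) ⇒ φ₁/φ₂ = e^{β(z₂−z₁)} ⇒ β = ln(φ₁/φ₂)/(z₂−z₁)
β = ln(0.279/0.056) / (5.5 − 1.9) = ln(4.982) / 3.6 = 1.6059 / 3.6 = 0.4461 km⁻¹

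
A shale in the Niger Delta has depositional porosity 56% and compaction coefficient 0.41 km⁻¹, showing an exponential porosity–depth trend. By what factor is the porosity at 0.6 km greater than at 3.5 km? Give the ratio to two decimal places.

3.28

φ(Z₁)/φ(Z₂) = e^(−c·Z₁)/e^(−c·Z₂) = e^{c(Z₂−Z₁)}
= exp(0.41 × 2.9) = exp(1.189) = 3.2838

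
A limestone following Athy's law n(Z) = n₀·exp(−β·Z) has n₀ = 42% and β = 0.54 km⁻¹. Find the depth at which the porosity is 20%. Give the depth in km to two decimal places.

Invert Athy's law: Z = ln(n₀/n) / β
Z = ln(0.42/0.2) / 0.54 = ln(2.1) / 0.54 = 0.7419 / 0.54 = 1.374 km

1.37 km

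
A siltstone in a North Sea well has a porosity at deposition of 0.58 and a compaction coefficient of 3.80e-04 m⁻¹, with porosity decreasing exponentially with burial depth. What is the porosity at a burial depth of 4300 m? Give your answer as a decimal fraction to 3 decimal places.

0.113

Working in km (1 km = 1000 m; β in km⁻¹ = β in m⁻¹ × 1000):
φ = φ₀·exp(−β·d) = 0.58 × exp(−0.38 × 4.3) = 0.58 × exp(−1.634)
  = 0.58 × 0.1951 = 0.1132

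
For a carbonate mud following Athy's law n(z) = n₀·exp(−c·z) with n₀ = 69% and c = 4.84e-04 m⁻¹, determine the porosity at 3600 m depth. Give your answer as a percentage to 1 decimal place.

Working in km (1 km = 1000 m; c in km⁻¹ = c in m⁻¹ × 1000):
n = n₀·exp(−c·z) = 0.69 × exp(−0.484 × 3.6) = 0.69 × exp(−1.742)
  = 0.69 × 0.1751 = 0.1208

12.1%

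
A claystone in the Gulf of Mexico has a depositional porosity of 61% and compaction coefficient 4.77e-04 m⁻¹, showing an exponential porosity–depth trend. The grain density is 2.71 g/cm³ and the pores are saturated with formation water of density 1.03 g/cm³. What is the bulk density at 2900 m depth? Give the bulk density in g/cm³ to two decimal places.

2.45 g/cm³

Working in km (1 km = 1000 m; c in km⁻¹ = c in m⁻¹ × 1000):
Porosity at depth: n = 0.61·exp(−0.477×2.9) = 0.61×0.2507 = 0.1530
Bulk density: ρ_b = (1−n)ρ_g + n·ρ_f = 0.8470×2.71 + 0.1530×1.03
       = 2.295 + 0.158 = 2.453 g/cm³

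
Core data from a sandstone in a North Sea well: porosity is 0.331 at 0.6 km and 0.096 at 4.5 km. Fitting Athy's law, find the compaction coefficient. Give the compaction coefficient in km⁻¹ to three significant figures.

0.317 km⁻¹

Athy: n(d) = n₀ e^(−kd) ⇒ n₁/n₂ = e^{k(d₂−d₁)} ⇒ k = ln(n₁/n₂)/(d₂−d₁)
k = ln(0.331/0.096) / (4.5 − 0.6) = ln(3.448) / 3.9 = 1.2378 / 3.9 = 0.3174 km⁻¹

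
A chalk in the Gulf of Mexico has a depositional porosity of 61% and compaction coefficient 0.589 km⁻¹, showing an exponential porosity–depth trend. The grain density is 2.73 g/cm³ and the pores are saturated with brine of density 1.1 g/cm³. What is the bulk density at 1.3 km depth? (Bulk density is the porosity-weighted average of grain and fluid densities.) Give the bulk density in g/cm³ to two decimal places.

Porosity at depth: φ = 0.61·exp(−0.589×1.3) = 0.61×0.4650 = 0.2837
Bulk density: ρ_b = (1−φ)ρ_g + φ·ρ_f = 0.7163×2.73 + 0.2837×1.1
       = 1.956 + 0.312 = 2.268 g/cm³

2.27 g/cm³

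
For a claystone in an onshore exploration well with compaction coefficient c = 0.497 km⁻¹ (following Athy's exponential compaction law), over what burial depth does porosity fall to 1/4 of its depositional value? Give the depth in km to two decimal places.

φ/φ₀ = 1/4 ⇒ exp(−c·Z) = 1/4 ⇒ Z = ln(4) / c
Z = 1.3863 / 0.497 = 2.789 km

2.79 km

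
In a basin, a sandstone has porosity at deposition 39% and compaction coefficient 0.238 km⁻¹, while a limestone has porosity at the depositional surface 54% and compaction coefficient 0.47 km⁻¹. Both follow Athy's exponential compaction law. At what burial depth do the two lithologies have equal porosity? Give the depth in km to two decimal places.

Set phi₀ₐ e^(−cₐz) = phi₀ᵦ e^(−cᵦz) ⇒ ln(phi₀ₐ/phi₀ᵦ) = (cₐ − cᵦ)·z
z = ln(0.39/0.54) / (0.238 − 0.47) = -0.3254 / -0.232 = 1.403 km

1.40 km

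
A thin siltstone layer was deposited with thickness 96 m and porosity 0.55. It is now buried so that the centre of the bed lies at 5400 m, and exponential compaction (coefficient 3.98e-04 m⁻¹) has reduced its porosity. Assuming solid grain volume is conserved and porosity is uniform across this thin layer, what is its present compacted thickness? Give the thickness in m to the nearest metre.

46 m

Working in km (1 km = 1000 m; k in km⁻¹ = k in m⁻¹ × 1000):
Porosity at 5.4 km: n = 0.55·exp(−0.398×5.4) = 0.0641
Solid-volume conservation: h(1−n) = h₀(1−n₀) ⇒ h = h₀·(1−n₀)/(1−n)
h = 0.096 × (1 − 0.55)/(1 − 0.0641) = 0.096 × 0.4808 = 0.0462 km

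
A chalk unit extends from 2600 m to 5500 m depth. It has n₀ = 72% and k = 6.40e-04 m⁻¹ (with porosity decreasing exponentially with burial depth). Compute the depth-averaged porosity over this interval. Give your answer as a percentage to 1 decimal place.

Working in km (1 km = 1000 m; k in km⁻¹ = k in m⁻¹ × 1000):
⟨n⟩ = (1/(z₂−z₁)) ∫ n₀ e^(−kz) dz = n₀·(e^(−k·z₁) − e^(−k·z₂)) / (k·(z₂−z₁))
e^(−0.64×2.6) = 0.1894; e^(−0.64×5.5) = 0.0296
⟨n⟩ = 0.72 × (0.1894 − 0.0296) / (0.64 × 2.9) = 0.72 × 0.0861 = 0.0620

6.2%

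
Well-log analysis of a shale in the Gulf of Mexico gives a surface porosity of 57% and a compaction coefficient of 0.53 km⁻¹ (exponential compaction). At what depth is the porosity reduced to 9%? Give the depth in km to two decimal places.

3.48 km

Invert Athy's law: d = ln(phi₀/phi) / β
d = ln(0.57/0.09) / 0.53 = ln(6.333) / 0.53 = 1.8458 / 0.53 = 3.483 km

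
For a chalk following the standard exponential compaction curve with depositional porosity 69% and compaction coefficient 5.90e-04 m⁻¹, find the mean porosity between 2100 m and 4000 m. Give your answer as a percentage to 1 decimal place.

Working in km (1 km = 1000 m; c in km⁻¹ = c in m⁻¹ × 1000):
⟨phi⟩ = (1/(z₂−z₁)) ∫ phi₀ e^(−cz) dz = phi₀·(e^(−c·z₁) − e^(−c·z₂)) / (c·(z₂−z₁))
e^(−0.59×2.1) = 0.2897; e^(−0.59×4) = 0.0944
⟨phi⟩ = 0.69 × (0.2897 − 0.0944) / (0.59 × 1.9) = 0.69 × 0.1742 = 0.1202

12.0%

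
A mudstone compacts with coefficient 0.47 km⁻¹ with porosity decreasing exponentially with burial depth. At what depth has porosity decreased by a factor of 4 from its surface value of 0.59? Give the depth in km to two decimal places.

phi/phi₀ = 1/4 ⇒ exp(−k·z) = 1/4 ⇒ z = ln(4) / k
z = 1.3863 / 0.47 = 2.950 km

2.95 km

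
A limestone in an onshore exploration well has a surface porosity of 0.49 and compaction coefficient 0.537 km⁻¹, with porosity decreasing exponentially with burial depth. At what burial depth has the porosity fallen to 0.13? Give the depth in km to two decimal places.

Invert Athy's law: Z = ln(n₀/n) / c
Z = ln(0.49/0.13) / 0.537 = ln(3.769) / 0.537 = 1.3269 / 0.537 = 2.471 km

2.47 km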